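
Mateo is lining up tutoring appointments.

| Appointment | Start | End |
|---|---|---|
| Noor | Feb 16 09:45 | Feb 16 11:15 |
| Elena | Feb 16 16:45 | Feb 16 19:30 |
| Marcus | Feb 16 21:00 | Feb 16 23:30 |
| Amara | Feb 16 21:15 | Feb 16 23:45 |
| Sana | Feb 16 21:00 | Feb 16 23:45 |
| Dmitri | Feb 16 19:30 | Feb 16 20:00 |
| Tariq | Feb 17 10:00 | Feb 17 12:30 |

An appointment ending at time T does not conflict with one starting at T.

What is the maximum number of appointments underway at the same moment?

3

Walk through starts and ends in time order (an end at T is processed before a start at T):
Feb 16 09:45 start Noor → 1
Feb 16 11:15 end Noor → 0
Feb 16 16:45 start Elena → 1
Feb 16 19:30 end Elena → 0
Feb 16 19:30 start Dmitri → 1
Feb 16 20:00 end Dmitri → 0
Feb 16 21:00 start Marcus → 1
Feb 16 21:00 start Sana → 2
Feb 16 21:15 start Amara → 3
Feb 16 23:30 end Marcus → 2
Feb 16 23:45 end Amara → 1
Feb 16 23:45 end Sana → 0
Feb 17 10:00 start Tariq → 1
Feb 17 12:30 end Tariq → 0
Peak is 3, at Feb 16 21:15 (Amara, Marcus, Sana).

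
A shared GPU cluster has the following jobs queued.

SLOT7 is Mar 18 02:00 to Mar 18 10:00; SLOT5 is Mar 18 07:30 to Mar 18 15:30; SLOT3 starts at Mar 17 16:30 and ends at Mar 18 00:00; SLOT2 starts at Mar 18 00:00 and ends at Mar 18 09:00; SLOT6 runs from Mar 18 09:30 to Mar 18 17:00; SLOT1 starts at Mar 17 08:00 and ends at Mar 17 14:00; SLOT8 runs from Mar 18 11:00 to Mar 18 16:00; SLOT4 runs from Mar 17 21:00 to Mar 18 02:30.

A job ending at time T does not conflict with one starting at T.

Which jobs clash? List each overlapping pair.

Sorted by start: SLOT1, SLOT3, SLOT4, SLOT2, SLOT7, SLOT5, SLOT6, SLOT8.
SLOT3 starts after SLOT1 ends, so nothing later overlaps SLOT1 either.
SLOT4 starts before SLOT3 ends → SLOT3 and SLOT4 overlap.
SLOT2 starts exactly when SLOT3 ends (back-to-back, no overlap), so nothing later overlaps SLOT3 either.
SLOT2 starts before SLOT4 ends → SLOT4 and SLOT2 overlap.
SLOT7 starts before SLOT4 ends → SLOT4 and SLOT7 overlap.
SLOT5 starts after SLOT4 ends, so nothing later overlaps SLOT4 either.
SLOT7 starts before SLOT2 ends → SLOT2 and SLOT7 overlap.
SLOT5 starts before SLOT2 ends → SLOT2 and SLOT5 overlap.
SLOT6 starts after SLOT2 ends, so nothing later overlaps SLOT2 either.
SLOT5 starts before SLOT7 ends → SLOT7 and SLOT5 overlap.
SLOT6 starts before SLOT7 ends → SLOT7 and SLOT6 overlap.
SLOT8 starts after SLOT7 ends.
SLOT6 starts before SLOT5 ends → SLOT5 and SLOT6 overlap.
SLOT8 starts before SLOT5 ends → SLOT5 and SLOT8 overlap.
SLOT8 starts before SLOT6 ends → SLOT6 and SLOT8 overlap.

SLOT2 & SLOT4, SLOT2 & SLOT5, SLOT2 & SLOT7, SLOT3 & SLOT4, SLOT4 & SLOT7, SLOT5 & SLOT6, SLOT5 & SLOT7, SLOT5 & SLOT8, SLOT6 & SLOT7, SLOT6 & SLOT8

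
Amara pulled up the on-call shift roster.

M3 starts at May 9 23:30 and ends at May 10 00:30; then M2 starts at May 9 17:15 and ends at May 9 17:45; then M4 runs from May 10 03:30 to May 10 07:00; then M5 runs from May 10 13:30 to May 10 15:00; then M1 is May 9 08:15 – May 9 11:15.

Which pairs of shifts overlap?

no conflicts

Two intervals overlap when each starts before the other ends.
Sorted by start: M1, M2, M3, M4, M5.
M2 starts after M1 ends — done with M1.
M3 starts after M2 ends — done with M2.
M4 starts after M3 ends — done with M3.
M5 starts after M4 ends.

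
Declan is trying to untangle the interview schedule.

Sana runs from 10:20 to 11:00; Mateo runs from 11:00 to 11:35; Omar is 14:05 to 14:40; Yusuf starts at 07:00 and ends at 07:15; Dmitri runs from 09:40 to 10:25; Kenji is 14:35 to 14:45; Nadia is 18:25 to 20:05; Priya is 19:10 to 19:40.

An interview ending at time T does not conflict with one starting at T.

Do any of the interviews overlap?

Yes

Sorted by start: Yusuf, Dmitri, Sana, Mateo, Omar, Kenji, Nadia, Priya.
Dmitri starts after Yusuf ends — done with Yusuf.
Sana starts before Dmitri ends → Dmitri and Sana overlap.
That's a conflict, so the schedule is not conflict-free.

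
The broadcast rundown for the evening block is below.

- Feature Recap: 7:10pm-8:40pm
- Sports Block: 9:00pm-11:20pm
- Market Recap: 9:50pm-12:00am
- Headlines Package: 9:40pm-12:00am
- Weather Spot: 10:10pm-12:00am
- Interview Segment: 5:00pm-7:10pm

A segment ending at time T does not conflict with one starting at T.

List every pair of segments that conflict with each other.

Headlines Package & Market Recap, Headlines Package & Sports Block, Headlines Package & Weather Spot, Market Recap & Sports Block, Market Recap & Weather Spot, Sports Block & Weather Spot

Sorted by start: Interview Segment, Feature Recap, Sports Block, Headlines Package, Market Recap, Weather Spot.
Feature Recap starts exactly when Interview Segment ends (back-to-back, no overlap); Interview Segment is clear from here.
Sports Block starts after Feature Recap ends; Feature Recap is clear from here.
Headlines Package starts before Sports Block ends → Sports Block and Headlines Package overlap.
Market Recap starts before Sports Block ends → Sports Block and Market Recap overlap.
Weather Spot starts before Sports Block ends → Sports Block and Weather Spot overlap.
Market Recap starts before Headlines Package ends → Headlines Package and Market Recap overlap.
Weather Spot starts before Headlines Package ends → Headlines Package and Weather Spot overlap.
Weather Spot starts before Market Recap ends → Market Recap and Weather Spot overlap.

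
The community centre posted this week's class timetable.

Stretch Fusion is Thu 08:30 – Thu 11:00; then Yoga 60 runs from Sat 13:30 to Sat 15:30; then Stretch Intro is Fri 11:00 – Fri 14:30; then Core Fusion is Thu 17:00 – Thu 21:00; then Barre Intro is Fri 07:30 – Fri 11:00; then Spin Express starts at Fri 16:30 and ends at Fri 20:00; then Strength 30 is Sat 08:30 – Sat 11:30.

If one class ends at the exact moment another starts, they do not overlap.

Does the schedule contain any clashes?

Sorted by start: Stretch Fusion, Core Fusion, Barre Intro, Stretch Intro, Spin Express, Strength 30, Yoga 60.
Core Fusion starts after Stretch Fusion ends, so nothing later overlaps Stretch Fusion either.
Barre Intro starts after Core Fusion ends, so nothing later overlaps Core Fusion either.
Stretch Intro starts exactly when Barre Intro ends (back-to-back, no overlap), so nothing later overlaps Barre Intro either.
Spin Express starts after Stretch Intro ends, so nothing later overlaps Stretch Intro either.
Strength 30 starts after Spin Express ends, so nothing later overlaps Spin Express either.
Yoga 60 starts after Strength 30 ends.
Every pair is clear; the schedule has no overlaps.

No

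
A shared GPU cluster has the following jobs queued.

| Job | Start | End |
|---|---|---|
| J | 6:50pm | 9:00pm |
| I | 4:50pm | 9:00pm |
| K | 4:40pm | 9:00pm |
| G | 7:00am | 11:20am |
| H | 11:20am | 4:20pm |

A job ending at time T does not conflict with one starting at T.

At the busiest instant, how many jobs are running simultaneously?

3

Sweep the timeline, counting +1 at each start and −1 at each end (ends before starts at a tie):
7:00am start G → 1
11:20am end G → 0
11:20am start H → 1
4:20pm end H → 0
4:40pm start K → 1
4:50pm start I → 2
6:50pm start J → 3
9:00pm end I → 2
9:00pm end J → 1
9:00pm end K → 0
Peak is 3, at 6:50pm (I, J, K).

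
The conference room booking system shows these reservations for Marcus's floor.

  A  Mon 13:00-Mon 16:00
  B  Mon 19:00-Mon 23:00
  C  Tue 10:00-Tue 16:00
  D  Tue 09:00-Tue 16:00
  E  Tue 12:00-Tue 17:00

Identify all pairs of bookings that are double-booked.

C & D, C & E, D & E

Sorted by start: A, B, D, C, E.
B starts after A ends, so A has no further overlaps.
D starts after B ends, so B has no further overlaps.
C starts before D ends → D and C overlap.
E starts before D ends → D and E overlap.
E starts before C ends → C and E overlap.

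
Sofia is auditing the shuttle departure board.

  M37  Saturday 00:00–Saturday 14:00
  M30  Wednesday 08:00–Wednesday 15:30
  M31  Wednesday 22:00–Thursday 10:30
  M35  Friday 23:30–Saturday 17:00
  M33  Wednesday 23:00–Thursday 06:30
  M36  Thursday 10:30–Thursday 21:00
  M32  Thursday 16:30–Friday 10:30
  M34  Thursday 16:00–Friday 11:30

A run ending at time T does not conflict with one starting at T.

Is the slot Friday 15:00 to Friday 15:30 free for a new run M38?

M30: ends Wednesday 15:30 at or before M38 starts Friday 15:00 → clear.
M31: ends Thursday 10:30 at or before M38 starts Friday 15:00 → clear.
M33: ends Thursday 06:30 at or before M38 starts Friday 15:00 → clear.
M36: ends Thursday 21:00 at or before M38 starts Friday 15:00 → clear.
M34: ends Friday 11:30 at or before M38 starts Friday 15:00 → clear.
M32: ends Friday 10:30 at or before M38 starts Friday 15:00 → clear.
M35: starts Friday 23:30 at or after M38 ends Friday 15:30 → clear.
M37: starts Saturday 00:00 at or after M38 ends Friday 15:30 → clear.

Yes — the slot is free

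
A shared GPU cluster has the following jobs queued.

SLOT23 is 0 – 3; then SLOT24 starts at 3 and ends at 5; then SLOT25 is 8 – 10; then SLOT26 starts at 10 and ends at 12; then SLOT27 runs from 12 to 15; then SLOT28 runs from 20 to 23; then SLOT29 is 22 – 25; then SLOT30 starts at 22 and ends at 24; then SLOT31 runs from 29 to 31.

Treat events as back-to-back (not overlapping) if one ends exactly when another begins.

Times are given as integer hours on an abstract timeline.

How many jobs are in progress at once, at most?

Sort all start/end points and keep a running count:
0 start SLOT23 → 1
3 end SLOT23 → 0
3 start SLOT24 → 1
5 end SLOT24 → 0
8 start SLOT25 → 1
10 end SLOT25 → 0
10 start SLOT26 → 1
12 end SLOT26 → 0
12 start SLOT27 → 1
15 end SLOT27 → 0
20 start SLOT28 → 1
22 start SLOT29 → 2
22 start SLOT30 → 3
23 end SLOT28 → 2
24 end SLOT30 → 1
25 end SLOT29 → 0
29 start SLOT31 → 1
31 end SLOT31 → 0
Peak is 3, at 22 (SLOT28, SLOT29, SLOT30).

3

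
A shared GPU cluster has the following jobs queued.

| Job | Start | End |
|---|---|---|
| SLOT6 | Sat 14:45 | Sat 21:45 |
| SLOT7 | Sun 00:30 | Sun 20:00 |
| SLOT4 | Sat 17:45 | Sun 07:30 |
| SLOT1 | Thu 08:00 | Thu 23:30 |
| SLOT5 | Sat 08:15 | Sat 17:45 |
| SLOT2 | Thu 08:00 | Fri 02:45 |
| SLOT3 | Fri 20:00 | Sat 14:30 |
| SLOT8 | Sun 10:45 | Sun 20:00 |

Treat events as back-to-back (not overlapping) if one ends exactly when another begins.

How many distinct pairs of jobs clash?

6

Sorted by start: SLOT1, SLOT2, SLOT3, SLOT5, SLOT6, SLOT4, SLOT7, SLOT8.
SLOT2 starts before SLOT1 ends → SLOT1 and SLOT2 overlap.
SLOT3 starts after SLOT1 ends, so nothing later overlaps SLOT1 either.
SLOT3 starts after SLOT2 ends, so nothing later overlaps SLOT2 either.
SLOT5 starts before SLOT3 ends → SLOT3 and SLOT5 overlap.
SLOT6 starts after SLOT3 ends, so nothing later overlaps SLOT3 either.
SLOT6 starts before SLOT5 ends → SLOT5 and SLOT6 overlap.
SLOT4 starts exactly when SLOT5 ends (back-to-back, no overlap), so nothing later overlaps SLOT5 either.
SLOT4 starts before SLOT6 ends → SLOT6 and SLOT4 overlap.
SLOT7 starts after SLOT6 ends, so nothing later overlaps SLOT6 either.
SLOT7 starts before SLOT4 ends → SLOT4 and SLOT7 overlap.
SLOT8 starts after SLOT4 ends.
SLOT8 starts before SLOT7 ends → SLOT7 and SLOT8 overlap.
Overlapping pairs: SLOT1 & SLOT2, SLOT3 & SLOT5, SLOT4 & SLOT6, SLOT4 & SLOT7, SLOT5 & SLOT6, SLOT7 & SLOT8 — 6 in total.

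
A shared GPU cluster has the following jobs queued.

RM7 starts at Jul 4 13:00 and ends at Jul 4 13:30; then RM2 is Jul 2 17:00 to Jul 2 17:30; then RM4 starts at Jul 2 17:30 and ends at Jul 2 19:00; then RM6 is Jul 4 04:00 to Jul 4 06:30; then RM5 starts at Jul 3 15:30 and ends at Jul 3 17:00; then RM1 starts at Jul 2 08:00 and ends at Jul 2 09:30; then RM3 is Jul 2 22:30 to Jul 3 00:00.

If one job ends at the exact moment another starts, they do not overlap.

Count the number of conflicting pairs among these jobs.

0

Sorted by start: RM1, RM2, RM4, RM3, RM5, RM6, RM7.
RM2 starts after RM1 ends, so nothing later overlaps RM1 either.
RM4 starts exactly when RM2 ends (back-to-back, no overlap), so nothing later overlaps RM2 either.
RM3 starts after RM4 ends, so nothing later overlaps RM4 either.
RM5 starts after RM3 ends, so nothing later overlaps RM3 either.
RM6 starts after RM5 ends, so nothing later overlaps RM5 either.
RM7 starts after RM6 ends.
No pair overlaps.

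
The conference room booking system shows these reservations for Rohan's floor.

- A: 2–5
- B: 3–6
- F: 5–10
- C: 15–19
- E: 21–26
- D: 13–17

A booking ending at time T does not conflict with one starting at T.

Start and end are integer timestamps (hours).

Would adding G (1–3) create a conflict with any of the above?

Yes — it overlaps A

A: starts 2 before G ends 3, and ends 5 after G starts 1 → overlap.
B: starts 3 at or after G ends 3 → clear.
F: starts 5 at or after G ends 3 → clear.
D: starts 13 at or after G ends 3 → clear.
C: starts 15 at or after G ends 3 → clear.
E: starts 21 at or after G ends 3 → clear.
G overlaps A.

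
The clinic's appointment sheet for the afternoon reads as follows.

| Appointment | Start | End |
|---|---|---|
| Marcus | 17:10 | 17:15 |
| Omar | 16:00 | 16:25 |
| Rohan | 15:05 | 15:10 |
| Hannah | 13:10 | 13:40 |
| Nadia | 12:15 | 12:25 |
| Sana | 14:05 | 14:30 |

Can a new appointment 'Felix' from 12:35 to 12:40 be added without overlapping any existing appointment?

Yes — the slot is free

Nadia: ends 12:25 at or before Felix starts 12:35 → clear.
Hannah: starts 13:10 at or after Felix ends 12:40 → clear.
Sana: starts 14:05 at or after Felix ends 12:40 → clear.
Rohan: starts 15:05 at or after Felix ends 12:40 → clear.
Omar: starts 16:00 at or after Felix ends 12:40 → clear.
Marcus: starts 17:10 at or after Felix ends 12:40 → clear.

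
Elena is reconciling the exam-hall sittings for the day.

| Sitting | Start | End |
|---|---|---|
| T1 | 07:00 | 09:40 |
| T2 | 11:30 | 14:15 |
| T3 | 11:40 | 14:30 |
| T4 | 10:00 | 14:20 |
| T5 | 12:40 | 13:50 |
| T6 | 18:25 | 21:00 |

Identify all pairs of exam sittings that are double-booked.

T2 & T3, T2 & T4, T2 & T5, T3 & T4, T3 & T5, T4 & T5

Sorted by start: T1, T4, T2, T3, T5, T6.
T4 starts after T1 ends, so nothing later overlaps T1 either.
T2 starts before T4 ends → T4 and T2 overlap.
T3 starts before T4 ends → T4 and T3 overlap.
T5 starts before T4 ends → T4 and T5 overlap.
T6 starts after T4 ends.
T3 starts before T2 ends → T2 and T3 overlap.
T5 starts before T2 ends → T2 and T5 overlap.
T6 starts after T2 ends.
T5 starts before T3 ends → T3 and T5 overlap.
T6 starts after T3 ends.
T6 starts after T5 ends.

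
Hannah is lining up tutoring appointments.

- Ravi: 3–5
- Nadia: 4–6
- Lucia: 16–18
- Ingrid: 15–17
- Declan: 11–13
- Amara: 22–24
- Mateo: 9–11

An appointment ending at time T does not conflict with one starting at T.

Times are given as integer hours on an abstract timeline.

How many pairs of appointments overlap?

2

Check each pair: they overlap iff neither finishes before the other starts.
Sorted by start: Ravi, Nadia, Mateo, Declan, Ingrid, Lucia, Amara.
Nadia starts before Ravi ends → Ravi and Nadia overlap.
Mateo starts after Ravi ends — done with Ravi.
Mateo starts after Nadia ends — done with Nadia.
Declan starts exactly when Mateo ends (back-to-back, no overlap) — done with Mateo.
Ingrid starts after Declan ends — done with Declan.
Lucia starts before Ingrid ends → Ingrid and Lucia overlap.
Amara starts after Ingrid ends.
Amara starts after Lucia ends.
Overlapping pairs: Ingrid & Lucia, Nadia & Ravi — 2 in total.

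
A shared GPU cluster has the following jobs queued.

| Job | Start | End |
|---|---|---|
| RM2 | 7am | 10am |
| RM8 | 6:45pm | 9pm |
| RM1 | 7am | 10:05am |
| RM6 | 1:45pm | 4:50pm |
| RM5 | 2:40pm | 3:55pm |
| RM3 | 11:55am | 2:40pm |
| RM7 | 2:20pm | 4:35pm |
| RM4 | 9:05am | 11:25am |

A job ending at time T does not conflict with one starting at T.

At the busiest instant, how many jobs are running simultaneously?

Sweep the timeline, counting +1 at each start and −1 at each end (ends before starts at a tie):
7am start RM1 → 1
7am start RM2 → 2
9:05am start RM4 → 3
10am end RM2 → 2
10:05am end RM1 → 1
11:25am end RM4 → 0
11:55am start RM3 → 1
1:45pm start RM6 → 2
2:20pm start RM7 → 3
2:40pm end RM3 → 2
2:40pm start RM5 → 3
3:55pm end RM5 → 2
4:35pm end RM7 → 1
4:50pm end RM6 → 0
6:45pm start RM8 → 1
9pm end RM8 → 0
Peak is 3, at 9:05am (RM1, RM2, RM4).

3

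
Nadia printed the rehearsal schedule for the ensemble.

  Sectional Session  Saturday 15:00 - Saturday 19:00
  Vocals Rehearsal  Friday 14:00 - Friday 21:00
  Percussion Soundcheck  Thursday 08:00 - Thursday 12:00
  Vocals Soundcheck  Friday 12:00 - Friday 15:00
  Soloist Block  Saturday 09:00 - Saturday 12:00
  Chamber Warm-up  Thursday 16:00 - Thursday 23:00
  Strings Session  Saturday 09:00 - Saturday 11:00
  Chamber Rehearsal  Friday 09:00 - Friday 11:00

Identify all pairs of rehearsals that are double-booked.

Soloist Block & Strings Session, Vocals Rehearsal & Vocals Soundcheck

Sorted by start: Percussion Soundcheck, Chamber Warm-up, Chamber Rehearsal, Vocals Soundcheck, Vocals Rehearsal, Soloist Block, Strings Session, Sectional Session.
Chamber Warm-up starts after Percussion Soundcheck ends, so nothing later overlaps Percussion Soundcheck either.
Chamber Rehearsal starts after Chamber Warm-up ends, so nothing later overlaps Chamber Warm-up either.
Vocals Soundcheck starts after Chamber Rehearsal ends, so nothing later overlaps Chamber Rehearsal either.
Vocals Rehearsal starts before Vocals Soundcheck ends → Vocals Soundcheck and Vocals Rehearsal overlap.
Soloist Block starts after Vocals Soundcheck ends, so nothing later overlaps Vocals Soundcheck either.
Soloist Block starts after Vocals Rehearsal ends, so nothing later overlaps Vocals Rehearsal either.
Strings Session starts before Soloist Block ends → Soloist Block and Strings Session overlap.
Sectional Session starts after Soloist Block ends.
Sectional Session starts after Strings Session ends.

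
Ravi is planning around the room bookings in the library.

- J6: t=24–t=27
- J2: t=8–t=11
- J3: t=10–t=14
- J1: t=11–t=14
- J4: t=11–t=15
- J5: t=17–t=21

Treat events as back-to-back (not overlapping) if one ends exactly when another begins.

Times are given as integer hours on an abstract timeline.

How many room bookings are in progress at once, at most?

3

Sort all start/end points and keep a running count:
t=8 start J2 → 1
t=10 start J3 → 2
t=11 end J2 → 1
t=11 start J1 → 2
t=11 start J4 → 3
t=14 end J1 → 2
t=14 end J3 → 1
t=15 end J4 → 0
t=17 start J5 → 1
t=21 end J5 → 0
t=24 start J6 → 1
t=27 end J6 → 0
Peak is 3, at t=11 (J1, J3, J4).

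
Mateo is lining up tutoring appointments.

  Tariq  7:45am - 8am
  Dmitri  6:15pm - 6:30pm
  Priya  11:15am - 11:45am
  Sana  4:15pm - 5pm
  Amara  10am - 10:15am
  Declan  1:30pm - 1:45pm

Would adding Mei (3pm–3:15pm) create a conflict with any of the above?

No — it doesn't clash with anything

Tariq: ends 8am at or before Mei starts 3pm → clear.
Amara: ends 10:15am at or before Mei starts 3pm → clear.
Priya: ends 11:45am at or before Mei starts 3pm → clear.
Declan: ends 1:45pm at or before Mei starts 3pm → clear.
Sana: starts 4:15pm at or after Mei ends 3:15pm → clear.
Dmitri: starts 6:15pm at or after Mei ends 3:15pm → clear.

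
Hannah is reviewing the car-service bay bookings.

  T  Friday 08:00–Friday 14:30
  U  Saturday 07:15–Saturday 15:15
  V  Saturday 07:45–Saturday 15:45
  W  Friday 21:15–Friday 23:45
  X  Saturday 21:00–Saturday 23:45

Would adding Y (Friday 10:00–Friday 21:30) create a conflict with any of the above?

T: starts Friday 08:00 before Y ends Friday 21:30, and ends Friday 14:30 after Y starts Friday 10:00 → overlap.
W: starts Friday 21:15 before Y ends Friday 21:30, and ends Friday 23:45 after Y starts Friday 10:00 → overlap.
U: starts Saturday 07:15 at or after Y ends Friday 21:30 → clear.
V: starts Saturday 07:45 at or after Y ends Friday 21:30 → clear.
X: starts Saturday 21:00 at or after Y ends Friday 21:30 → clear.
Y overlaps T, W.

Yes — it overlaps T, W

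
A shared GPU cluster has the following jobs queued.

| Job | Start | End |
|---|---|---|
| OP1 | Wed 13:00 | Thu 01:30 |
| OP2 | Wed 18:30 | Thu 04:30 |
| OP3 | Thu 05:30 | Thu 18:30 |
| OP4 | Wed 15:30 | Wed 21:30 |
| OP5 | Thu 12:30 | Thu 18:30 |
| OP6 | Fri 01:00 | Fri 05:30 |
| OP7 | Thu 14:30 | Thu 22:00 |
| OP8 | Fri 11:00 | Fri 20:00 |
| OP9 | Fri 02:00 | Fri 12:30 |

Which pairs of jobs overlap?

Sorted by start: OP1, OP4, OP2, OP3, OP5, OP7, OP6, OP9, OP8.
OP4 starts before OP1 ends → OP1 and OP4 overlap.
OP2 starts before OP1 ends → OP1 and OP2 overlap.
OP3 starts after OP1 ends; OP1 is clear from here.
OP2 starts before OP4 ends → OP4 and OP2 overlap.
OP3 starts after OP4 ends; OP4 is clear from here.
OP3 starts after OP2 ends; OP2 is clear from here.
OP5 starts before OP3 ends → OP3 and OP5 overlap.
OP7 starts before OP3 ends → OP3 and OP7 overlap.
OP6 starts after OP3 ends; OP3 is clear from here.
OP7 starts before OP5 ends → OP5 and OP7 overlap.
OP6 starts after OP5 ends; OP5 is clear from here.
OP6 starts after OP7 ends; OP7 is clear from here.
OP9 starts before OP6 ends → OP6 and OP9 overlap.
OP8 starts after OP6 ends.
OP8 starts before OP9 ends → OP9 and OP8 overlap.

OP1 & OP2, OP1 & OP4, OP2 & OP4, OP3 & OP5, OP3 & OP7, OP5 & OP7, OP6 & OP9, OP8 & OP9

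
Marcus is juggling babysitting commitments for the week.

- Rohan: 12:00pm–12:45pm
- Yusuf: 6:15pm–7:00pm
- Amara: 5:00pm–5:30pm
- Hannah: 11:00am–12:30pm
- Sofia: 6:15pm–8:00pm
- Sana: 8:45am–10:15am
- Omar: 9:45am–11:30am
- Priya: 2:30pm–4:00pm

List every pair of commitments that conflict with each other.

Check each pair: they overlap iff neither finishes before the other starts.
Sorted by start: Sana, Omar, Hannah, Rohan, Priya, Amara, Sofia, Yusuf.
Omar starts before Sana ends → Sana and Omar overlap.
Hannah starts after Sana ends, so nothing later overlaps Sana either.
Hannah starts before Omar ends → Omar and Hannah overlap.
Rohan starts after Omar ends, so nothing later overlaps Omar either.
Rohan starts before Hannah ends → Hannah and Rohan overlap.
Priya starts after Hannah ends, so nothing later overlaps Hannah either.
Priya starts after Rohan ends, so nothing later overlaps Rohan either.
Amara starts after Priya ends, so nothing later overlaps Priya either.
Sofia starts after Amara ends, so nothing later overlaps Amara either.
Yusuf starts before Sofia ends → Sofia and Yusuf overlap.

Hannah & Omar, Hannah & Rohan, Omar & Sana, Sofia & Yusuf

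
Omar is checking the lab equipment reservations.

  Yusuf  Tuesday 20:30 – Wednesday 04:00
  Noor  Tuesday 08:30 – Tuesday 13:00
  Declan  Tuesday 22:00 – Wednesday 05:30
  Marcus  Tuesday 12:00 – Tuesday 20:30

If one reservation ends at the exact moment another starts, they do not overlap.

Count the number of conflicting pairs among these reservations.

Sorted by start: Noor, Marcus, Yusuf, Declan.
Marcus starts before Noor ends → Noor and Marcus overlap.
Yusuf starts after Noor ends, so Noor has no further overlaps.
Yusuf starts exactly when Marcus ends (back-to-back, no overlap), so Marcus has no further overlaps.
Declan starts before Yusuf ends → Yusuf and Declan overlap.
Overlapping pairs: Declan & Yusuf, Marcus & Noor — 2 in total.

2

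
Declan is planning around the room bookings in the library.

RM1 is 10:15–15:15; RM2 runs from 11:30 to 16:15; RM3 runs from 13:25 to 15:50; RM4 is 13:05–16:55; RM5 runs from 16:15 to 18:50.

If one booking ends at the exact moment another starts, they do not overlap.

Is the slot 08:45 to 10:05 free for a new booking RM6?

RM1: starts 10:15 at or after RM6 ends 10:05 → clear.
RM2: starts 11:30 at or after RM6 ends 10:05 → clear.
RM4: starts 13:05 at or after RM6 ends 10:05 → clear.
RM3: starts 13:25 at or after RM6 ends 10:05 → clear.
RM5: starts 16:15 at or after RM6 ends 10:05 → clear.

Yes — the slot is free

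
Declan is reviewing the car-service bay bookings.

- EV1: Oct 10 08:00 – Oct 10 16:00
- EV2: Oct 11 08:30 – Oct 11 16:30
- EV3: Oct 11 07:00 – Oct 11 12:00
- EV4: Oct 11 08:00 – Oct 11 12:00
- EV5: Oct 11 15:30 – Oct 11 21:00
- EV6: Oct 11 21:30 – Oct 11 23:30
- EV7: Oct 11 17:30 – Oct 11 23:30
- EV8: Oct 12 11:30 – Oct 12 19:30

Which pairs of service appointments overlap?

Two intervals overlap when each starts before the other ends.
Sorted by start: EV1, EV3, EV4, EV2, EV5, EV7, EV6, EV8.
EV3 starts after EV1 ends, so EV1 has no further overlaps.
EV4 starts before EV3 ends → EV3 and EV4 overlap.
EV2 starts before EV3 ends → EV3 and EV2 overlap.
EV5 starts after EV3 ends, so EV3 has no further overlaps.
EV2 starts before EV4 ends → EV4 and EV2 overlap.
EV5 starts after EV4 ends, so EV4 has no further overlaps.
EV5 starts before EV2 ends → EV2 and EV5 overlap.
EV7 starts after EV2 ends, so EV2 has no further overlaps.
EV7 starts before EV5 ends → EV5 and EV7 overlap.
EV6 starts after EV5 ends, so EV5 has no further overlaps.
EV6 starts before EV7 ends → EV7 and EV6 overlap.
EV8 starts after EV7 ends.
EV8 starts after EV6 ends.

EV2 & EV3, EV2 & EV4, EV2 & EV5, EV3 & EV4, EV5 & EV7, EV6 & EV7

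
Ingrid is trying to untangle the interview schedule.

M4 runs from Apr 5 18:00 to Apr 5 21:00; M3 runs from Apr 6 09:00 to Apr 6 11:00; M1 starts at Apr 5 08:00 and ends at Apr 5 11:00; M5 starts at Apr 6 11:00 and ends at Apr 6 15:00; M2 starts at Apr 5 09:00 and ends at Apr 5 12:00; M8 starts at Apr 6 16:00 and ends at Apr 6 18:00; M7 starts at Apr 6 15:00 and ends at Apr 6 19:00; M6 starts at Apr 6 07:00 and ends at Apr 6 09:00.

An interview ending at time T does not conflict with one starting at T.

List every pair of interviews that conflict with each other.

M1 & M2, M7 & M8

Sorted by start: M1, M2, M4, M6, M3, M5, M7, M8.
M2 starts before M1 ends → M1 and M2 overlap.
M4 starts after M1 ends, so M1 has no further overlaps.
M4 starts after M2 ends, so M2 has no further overlaps.
M6 starts after M4 ends, so M4 has no further overlaps.
M3 starts exactly when M6 ends (back-to-back, no overlap), so M6 has no further overlaps.
M5 starts exactly when M3 ends (back-to-back, no overlap), so M3 has no further overlaps.
M7 starts exactly when M5 ends (back-to-back, no overlap), so M5 has no further overlaps.
M8 starts before M7 ends → M7 and M8 overlap.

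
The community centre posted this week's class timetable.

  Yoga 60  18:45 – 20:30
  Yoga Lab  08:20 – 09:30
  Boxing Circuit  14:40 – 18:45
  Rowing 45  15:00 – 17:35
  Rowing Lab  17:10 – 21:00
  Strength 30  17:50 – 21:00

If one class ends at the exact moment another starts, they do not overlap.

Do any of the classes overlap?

Yes

Sorted by start: Yoga Lab, Boxing Circuit, Rowing 45, Rowing Lab, Strength 30, Yoga 60.
Boxing Circuit starts after Yoga Lab ends, so Yoga Lab has no further overlaps.
Rowing 45 starts before Boxing Circuit ends → Boxing Circuit and Rowing 45 overlap.
That's a conflict, so the schedule is not conflict-free.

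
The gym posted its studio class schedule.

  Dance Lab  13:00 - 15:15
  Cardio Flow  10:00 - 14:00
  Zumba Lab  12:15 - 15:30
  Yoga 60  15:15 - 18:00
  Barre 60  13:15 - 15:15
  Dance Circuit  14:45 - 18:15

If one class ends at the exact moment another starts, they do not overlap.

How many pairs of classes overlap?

11

Sorted by start: Cardio Flow, Zumba Lab, Dance Lab, Barre 60, Dance Circuit, Yoga 60.
Zumba Lab starts before Cardio Flow ends → Cardio Flow and Zumba Lab overlap.
Dance Lab starts before Cardio Flow ends → Cardio Flow and Dance Lab overlap.
Barre 60 starts before Cardio Flow ends → Cardio Flow and Barre 60 overlap.
Dance Circuit starts after Cardio Flow ends, so Cardio Flow has no further overlaps.
Dance Lab starts before Zumba Lab ends → Zumba Lab and Dance Lab overlap.
Barre 60 starts before Zumba Lab ends → Zumba Lab and Barre 60 overlap.
Dance Circuit starts before Zumba Lab ends → Zumba Lab and Dance Circuit overlap.
Yoga 60 starts before Zumba Lab ends → Zumba Lab and Yoga 60 overlap.
Barre 60 starts before Dance Lab ends → Dance Lab and Barre 60 overlap.
Dance Circuit starts before Dance Lab ends → Dance Lab and Dance Circuit overlap.
Yoga 60 starts exactly when Dance Lab ends (back-to-back, no overlap).
Dance Circuit starts before Barre 60 ends → Barre 60 and Dance Circuit overlap.
Yoga 60 starts exactly when Barre 60 ends (back-to-back, no overlap).
Yoga 60 starts before Dance Circuit ends → Dance Circuit and Yoga 60 overlap.
Overlapping pairs: Barre 60 & Cardio Flow, Barre 60 & Dance Circuit, Barre 60 & Dance Lab, Barre 60 & Zumba Lab, Cardio Flow & Dance Lab, Cardio Flow & Zumba Lab, Dance Circuit & Dance Lab, Dance Circuit & Yoga 60, Dance Circuit & Zumba Lab, Dance Lab & Zumba Lab, Yoga 60 & Zumba Lab — 11 in total.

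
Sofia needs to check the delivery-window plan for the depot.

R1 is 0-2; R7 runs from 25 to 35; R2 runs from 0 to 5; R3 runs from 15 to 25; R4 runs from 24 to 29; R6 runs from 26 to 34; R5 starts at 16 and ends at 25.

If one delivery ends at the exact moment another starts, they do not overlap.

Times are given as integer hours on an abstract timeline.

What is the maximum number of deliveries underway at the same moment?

3

Sort all start/end points and keep a running count:
0 start R1 → 1
0 start R2 → 2
2 end R1 → 1
5 end R2 → 0
15 start R3 → 1
16 start R5 → 2
24 start R4 → 3
25 end R3 → 2
25 end R5 → 1
25 start R7 → 2
26 start R6 → 3
29 end R4 → 2
34 end R6 → 1
35 end R7 → 0
Peak is 3, at 24 (R3, R4, R5).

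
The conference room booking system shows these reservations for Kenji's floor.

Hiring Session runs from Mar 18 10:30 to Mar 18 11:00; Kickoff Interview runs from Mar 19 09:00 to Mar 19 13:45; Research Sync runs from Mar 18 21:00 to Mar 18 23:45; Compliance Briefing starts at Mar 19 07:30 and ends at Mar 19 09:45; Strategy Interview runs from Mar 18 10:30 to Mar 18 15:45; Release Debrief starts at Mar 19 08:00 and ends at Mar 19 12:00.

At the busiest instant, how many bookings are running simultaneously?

3

Sort all start/end points and keep a running count:
Mar 18 10:30 start Hiring Session → 1
Mar 18 10:30 start Strategy Interview → 2
Mar 18 11:00 end Hiring Session → 1
Mar 18 15:45 end Strategy Interview → 0
Mar 18 21:00 start Research Sync → 1
Mar 18 23:45 end Research Sync → 0
Mar 19 07:30 start Compliance Briefing → 1
Mar 19 08:00 start Release Debrief → 2
Mar 19 09:00 start Kickoff Interview → 3
Mar 19 09:45 end Compliance Briefing → 2
Mar 19 12:00 end Release Debrief → 1
Mar 19 13:45 end Kickoff Interview → 0
Peak is 3, at Mar 19 09:00 (Compliance Briefing, Kickoff Interview, Release Debrief).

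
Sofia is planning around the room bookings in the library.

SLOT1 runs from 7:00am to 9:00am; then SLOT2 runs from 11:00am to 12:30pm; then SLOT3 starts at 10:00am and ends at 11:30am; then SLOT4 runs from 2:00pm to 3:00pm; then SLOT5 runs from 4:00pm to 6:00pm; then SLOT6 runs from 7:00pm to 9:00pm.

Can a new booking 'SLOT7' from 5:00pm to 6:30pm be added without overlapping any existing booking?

SLOT1: ends 9:00am at or before SLOT7 starts 5:00pm → clear.
SLOT3: ends 11:30am at or before SLOT7 starts 5:00pm → clear.
SLOT2: ends 12:30pm at or before SLOT7 starts 5:00pm → clear.
SLOT4: ends 3:00pm at or before SLOT7 starts 5:00pm → clear.
SLOT5: starts 4:00pm before SLOT7 ends 6:30pm, and ends 6:00pm after SLOT7 starts 5:00pm → overlap.
SLOT6: starts 7:00pm at or after SLOT7 ends 6:30pm → clear.
SLOT7 overlaps SLOT5.

No — it overlaps SLOT5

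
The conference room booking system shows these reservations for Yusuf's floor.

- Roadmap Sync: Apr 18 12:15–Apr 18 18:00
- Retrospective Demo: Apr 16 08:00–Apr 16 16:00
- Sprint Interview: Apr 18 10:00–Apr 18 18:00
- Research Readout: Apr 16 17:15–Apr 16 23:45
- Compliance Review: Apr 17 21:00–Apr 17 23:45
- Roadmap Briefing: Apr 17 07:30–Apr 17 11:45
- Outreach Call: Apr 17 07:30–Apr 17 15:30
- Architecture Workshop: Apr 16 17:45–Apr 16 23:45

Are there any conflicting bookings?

Sorted by start: Retrospective Demo, Research Readout, Architecture Workshop, Outreach Call, Roadmap Briefing, Compliance Review, Sprint Interview, Roadmap Sync.
Research Readout starts after Retrospective Demo ends; Retrospective Demo is clear from here.
Architecture Workshop starts before Research Readout ends → Research Readout and Architecture Workshop overlap.
That's a conflict, so the schedule is not conflict-free.

Yes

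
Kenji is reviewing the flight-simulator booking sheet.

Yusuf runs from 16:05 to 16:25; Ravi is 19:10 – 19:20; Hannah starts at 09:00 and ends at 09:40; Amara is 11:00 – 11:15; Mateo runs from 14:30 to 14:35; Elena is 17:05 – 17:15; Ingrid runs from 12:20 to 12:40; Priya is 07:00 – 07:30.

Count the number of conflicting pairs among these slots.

Two intervals overlap when each starts before the other ends.
Sorted by start: Priya, Hannah, Amara, Ingrid, Mateo, Yusuf, Elena, Ravi.
Hannah starts after Priya ends — done with Priya.
Amara starts after Hannah ends — done with Hannah.
Ingrid starts after Amara ends — done with Amara.
Mateo starts after Ingrid ends — done with Ingrid.
Yusuf starts after Mateo ends — done with Mateo.
Elena starts after Yusuf ends — done with Yusuf.
Ravi starts after Elena ends.
No pair overlaps.

0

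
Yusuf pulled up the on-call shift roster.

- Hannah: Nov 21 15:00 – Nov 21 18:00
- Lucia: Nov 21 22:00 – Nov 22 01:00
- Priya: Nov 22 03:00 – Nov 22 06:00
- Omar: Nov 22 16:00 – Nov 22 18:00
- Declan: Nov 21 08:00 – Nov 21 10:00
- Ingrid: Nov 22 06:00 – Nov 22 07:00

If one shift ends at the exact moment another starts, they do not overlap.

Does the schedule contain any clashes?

No

Sorted by start: Declan, Hannah, Lucia, Priya, Ingrid, Omar.
Hannah starts after Declan ends, so Declan has no further overlaps.
Lucia starts after Hannah ends, so Hannah has no further overlaps.
Priya starts after Lucia ends, so Lucia has no further overlaps.
Ingrid starts exactly when Priya ends (back-to-back, no overlap), so Priya has no further overlaps.
Omar starts after Ingrid ends.
Every pair is clear; the schedule has no overlaps.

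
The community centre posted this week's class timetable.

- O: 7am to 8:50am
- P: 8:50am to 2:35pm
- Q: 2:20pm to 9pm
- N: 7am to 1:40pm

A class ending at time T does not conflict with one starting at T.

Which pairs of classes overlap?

N & O, N & P, P & Q

Sorted by start: N, O, P, Q.
O starts before N ends → N and O overlap.
P starts before N ends → N and P overlap.
Q starts after N ends.
P starts exactly when O ends (back-to-back, no overlap); O is clear from here.
Q starts before P ends → P and Q overlap.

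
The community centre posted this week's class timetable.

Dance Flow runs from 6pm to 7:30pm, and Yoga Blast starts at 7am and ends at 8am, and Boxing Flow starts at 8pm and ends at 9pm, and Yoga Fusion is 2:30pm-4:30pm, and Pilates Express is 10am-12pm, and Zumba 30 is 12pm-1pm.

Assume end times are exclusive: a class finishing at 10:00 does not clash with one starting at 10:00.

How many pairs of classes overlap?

0

Sorted by start: Yoga Blast, Pilates Express, Zumba 30, Yoga Fusion, Dance Flow, Boxing Flow.
Pilates Express starts after Yoga Blast ends; Yoga Blast is clear from here.
Zumba 30 starts exactly when Pilates Express ends (back-to-back, no overlap); Pilates Express is clear from here.
Yoga Fusion starts after Zumba 30 ends; Zumba 30 is clear from here.
Dance Flow starts after Yoga Fusion ends; Yoga Fusion is clear from here.
Boxing Flow starts after Dance Flow ends.
No pair overlaps.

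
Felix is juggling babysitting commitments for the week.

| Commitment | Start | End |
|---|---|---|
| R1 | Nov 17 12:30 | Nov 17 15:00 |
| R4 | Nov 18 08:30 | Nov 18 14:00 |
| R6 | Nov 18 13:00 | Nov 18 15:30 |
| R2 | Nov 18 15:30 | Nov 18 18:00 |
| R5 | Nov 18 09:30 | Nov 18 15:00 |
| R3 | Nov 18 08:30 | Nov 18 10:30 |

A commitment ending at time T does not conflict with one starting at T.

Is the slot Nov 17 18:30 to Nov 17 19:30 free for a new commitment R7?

Yes — the slot is free

R1: ends Nov 17 15:00 at or before R7 starts Nov 17 18:30 → clear.
R3: starts Nov 18 08:30 at or after R7 ends Nov 17 19:30 → clear.
R4: starts Nov 18 08:30 at or after R7 ends Nov 17 19:30 → clear.
R5: starts Nov 18 09:30 at or after R7 ends Nov 17 19:30 → clear.
R6: starts Nov 18 13:00 at or after R7 ends Nov 17 19:30 → clear.
R2: starts Nov 18 15:30 at or after R7 ends Nov 17 19:30 → clear.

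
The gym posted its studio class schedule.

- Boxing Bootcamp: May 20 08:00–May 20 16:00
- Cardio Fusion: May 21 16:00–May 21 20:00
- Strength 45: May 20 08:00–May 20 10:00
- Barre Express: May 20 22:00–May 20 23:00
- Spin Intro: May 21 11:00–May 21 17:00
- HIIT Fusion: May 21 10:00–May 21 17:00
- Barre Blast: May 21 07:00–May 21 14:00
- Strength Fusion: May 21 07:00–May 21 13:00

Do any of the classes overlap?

Sorted by start: Strength 45, Boxing Bootcamp, Barre Express, Barre Blast, Strength Fusion, HIIT Fusion, Spin Intro, Cardio Fusion.
Boxing Bootcamp starts before Strength 45 ends → Strength 45 and Boxing Bootcamp overlap.
That's a conflict, so the schedule is not conflict-free.

Yes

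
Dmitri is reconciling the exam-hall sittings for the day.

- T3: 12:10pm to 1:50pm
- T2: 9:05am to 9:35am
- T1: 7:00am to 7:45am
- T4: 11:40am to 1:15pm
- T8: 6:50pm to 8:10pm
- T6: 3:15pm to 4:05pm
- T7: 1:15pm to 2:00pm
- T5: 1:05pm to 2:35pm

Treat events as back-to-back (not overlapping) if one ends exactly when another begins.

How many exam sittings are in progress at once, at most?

3

Sweep the timeline, counting +1 at each start and −1 at each end (ends before starts at a tie):
7:00am start T1 → 1
7:45am end T1 → 0
9:05am start T2 → 1
9:35am end T2 → 0
11:40am start T4 → 1
12:10pm start T3 → 2
1:05pm start T5 → 3
1:15pm end T4 → 2
1:15pm start T7 → 3
1:50pm end T3 → 2
2:00pm end T7 → 1
2:35pm end T5 → 0
3:15pm start T6 → 1
4:05pm end T6 → 0
6:50pm start T8 → 1
8:10pm end T8 → 0
Peak is 3, at 1:05pm (T3, T4, T5).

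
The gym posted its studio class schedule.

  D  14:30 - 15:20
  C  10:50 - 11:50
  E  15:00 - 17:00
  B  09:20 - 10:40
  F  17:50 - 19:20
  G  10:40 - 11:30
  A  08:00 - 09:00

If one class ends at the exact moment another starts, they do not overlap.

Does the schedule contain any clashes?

Sorted by start: A, B, G, C, D, E, F.
B starts after A ends; A is clear from here.
G starts exactly when B ends (back-to-back, no overlap); B is clear from here.
C starts before G ends → G and C overlap.
That's a conflict, so the schedule is not conflict-free.

Yes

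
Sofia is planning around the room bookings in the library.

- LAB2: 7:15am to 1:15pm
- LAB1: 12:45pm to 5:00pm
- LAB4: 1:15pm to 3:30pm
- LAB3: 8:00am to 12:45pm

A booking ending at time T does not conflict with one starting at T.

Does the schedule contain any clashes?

Yes

Sorted by start: LAB2, LAB3, LAB1, LAB4.
LAB3 starts before LAB2 ends → LAB2 and LAB3 overlap.
That's a conflict, so the schedule is not conflict-free.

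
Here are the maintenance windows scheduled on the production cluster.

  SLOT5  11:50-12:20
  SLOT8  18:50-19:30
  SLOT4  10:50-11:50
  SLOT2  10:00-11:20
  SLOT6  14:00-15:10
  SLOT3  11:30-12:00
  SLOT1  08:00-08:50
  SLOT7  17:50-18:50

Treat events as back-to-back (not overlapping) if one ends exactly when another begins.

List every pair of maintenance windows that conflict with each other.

Sorted by start: SLOT1, SLOT2, SLOT4, SLOT3, SLOT5, SLOT6, SLOT7, SLOT8.
SLOT2 starts after SLOT1 ends; SLOT1 is clear from here.
SLOT4 starts before SLOT2 ends → SLOT2 and SLOT4 overlap.
SLOT3 starts after SLOT2 ends; SLOT2 is clear from here.
SLOT3 starts before SLOT4 ends → SLOT4 and SLOT3 overlap.
SLOT5 starts exactly when SLOT4 ends (back-to-back, no overlap); SLOT4 is clear from here.
SLOT5 starts before SLOT3 ends → SLOT3 and SLOT5 overlap.
SLOT6 starts after SLOT3 ends; SLOT3 is clear from here.
SLOT6 starts after SLOT5 ends; SLOT5 is clear from here.
SLOT7 starts after SLOT6 ends; SLOT6 is clear from here.
SLOT8 starts exactly when SLOT7 ends (back-to-back, no overlap).

SLOT2 & SLOT4, SLOT3 & SLOT4, SLOT3 & SLOT5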